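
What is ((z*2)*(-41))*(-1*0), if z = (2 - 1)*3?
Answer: 0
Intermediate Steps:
z = 3 (z = 1*3 = 3)
((z*2)*(-41))*(-1*0) = ((3*2)*(-41))*(-1*0) = (6*(-41))*0 = -246*0 = 0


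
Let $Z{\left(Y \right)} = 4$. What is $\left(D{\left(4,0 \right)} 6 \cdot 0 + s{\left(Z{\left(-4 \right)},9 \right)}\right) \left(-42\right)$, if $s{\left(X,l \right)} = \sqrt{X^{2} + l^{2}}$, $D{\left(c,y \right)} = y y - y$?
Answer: $- 42 \sqrt{97} \approx -413.65$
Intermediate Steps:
$D{\left(c,y \right)} = y^{2} - y$
$\left(D{\left(4,0 \right)} 6 \cdot 0 + s{\left(Z{\left(-4 \right)},9 \right)}\right) \left(-42\right) = \left(0 \left(-1 + 0\right) 6 \cdot 0 + \sqrt{4^{2} + 9^{2}}\right) \left(-42\right) = \left(0 \left(-1\right) 6 \cdot 0 + \sqrt{16 + 81}\right) \left(-42\right) = \left(0 \cdot 6 \cdot 0 + \sqrt{97}\right) \left(-42\right) = \left(0 \cdot 0 + \sqrt{97}\right) \left(-42\right) = \left(0 + \sqrt{97}\right) \left(-42\right) = \sqrt{97} \left(-42\right) = - 42 \sqrt{97}$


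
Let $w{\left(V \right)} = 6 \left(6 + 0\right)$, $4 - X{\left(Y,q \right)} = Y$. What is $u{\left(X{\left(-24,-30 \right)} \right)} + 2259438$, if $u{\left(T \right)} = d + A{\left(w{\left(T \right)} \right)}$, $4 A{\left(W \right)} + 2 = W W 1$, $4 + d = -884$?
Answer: $\frac{4517747}{2} \approx 2.2589 \cdot 10^{6}$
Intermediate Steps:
$X{\left(Y,q \right)} = 4 - Y$
$d = -888$ ($d = -4 - 884 = -888$)
$w{\left(V \right)} = 36$ ($w{\left(V \right)} = 6 \cdot 6 = 36$)
$A{\left(W \right)} = - \frac{1}{2} + \frac{W^{2}}{4}$ ($A{\left(W \right)} = - \frac{1}{2} + \frac{W W 1}{4} = - \frac{1}{2} + \frac{W^{2} \cdot 1}{4} = - \frac{1}{2} + \frac{W^{2}}{4}$)
$u{\left(T \right)} = - \frac{1129}{2}$ ($u{\left(T \right)} = -888 - \left(\frac{1}{2} - \frac{36^{2}}{4}\right) = -888 + \left(- \frac{1}{2} + \frac{1}{4} \cdot 1296\right) = -888 + \left(- \frac{1}{2} + 324\right) = -888 + \frac{647}{2} = - \frac{1129}{2}$)
$u{\left(X{\left(-24,-30 \right)} \right)} + 2259438 = - \frac{1129}{2} + 2259438 = \frac{4517747}{2}$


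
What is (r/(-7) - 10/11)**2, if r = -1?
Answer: 3481/5929 ≈ 0.58711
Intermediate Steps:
(r/(-7) - 10/11)**2 = (-1/(-7) - 10/11)**2 = (-1*(-1/7) - 10*1/11)**2 = (1/7 - 10/11)**2 = (-59/77)**2 = 3481/5929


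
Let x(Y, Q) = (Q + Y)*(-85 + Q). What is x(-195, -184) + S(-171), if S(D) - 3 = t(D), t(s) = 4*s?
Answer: 101270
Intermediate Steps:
S(D) = 3 + 4*D
x(Y, Q) = (-85 + Q)*(Q + Y)
x(-195, -184) + S(-171) = ((-184)² - 85*(-184) - 85*(-195) - 184*(-195)) + (3 + 4*(-171)) = (33856 + 15640 + 16575 + 35880) + (3 - 684) = 101951 - 681 = 101270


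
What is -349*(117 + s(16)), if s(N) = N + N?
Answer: -52001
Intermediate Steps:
s(N) = 2*N
-349*(117 + s(16)) = -349*(117 + 2*16) = -349*(117 + 32) = -349*149 = -52001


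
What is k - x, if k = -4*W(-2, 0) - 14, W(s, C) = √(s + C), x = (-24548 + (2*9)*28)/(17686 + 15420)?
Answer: -219720/16553 - 4*I*√2 ≈ -13.274 - 5.6569*I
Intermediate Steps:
x = -12022/16553 (x = (-24548 + 18*28)/33106 = (-24548 + 504)*(1/33106) = -24044*1/33106 = -12022/16553 ≈ -0.72627)
W(s, C) = √(C + s)
k = -14 - 4*I*√2 (k = -4*√(0 - 2) - 14 = -4*I*√2 - 14 = -14 - 4*I*√2 ≈ -14.0 - 5.6569*I)
k - x = (-14 - 4*I*√2) - 1*(-12022/16553) = (-14 - 4*I*√2) + 12022/16553 = -219720/16553 - 4*I*√2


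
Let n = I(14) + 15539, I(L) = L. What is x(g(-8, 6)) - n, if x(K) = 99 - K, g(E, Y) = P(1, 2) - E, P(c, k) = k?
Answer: -15464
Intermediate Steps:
g(E, Y) = 2 - E
n = 15553 (n = 14 + 15539 = 15553)
x(g(-8, 6)) - n = (99 - (2 - 1*(-8))) - 1*15553 = (99 - (2 + 8)) - 15553 = (99 - 1*10) - 15553 = (99 - 10) - 15553 = 89 - 15553 = -15464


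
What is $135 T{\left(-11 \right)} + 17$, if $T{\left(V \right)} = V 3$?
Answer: $-4438$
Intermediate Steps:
$T{\left(V \right)} = 3 V$
$135 T{\left(-11 \right)} + 17 = 135 \cdot 3 \left(-11\right) + 17 = 135 \left(-33\right) + 17 = -4455 + 17 = -4438$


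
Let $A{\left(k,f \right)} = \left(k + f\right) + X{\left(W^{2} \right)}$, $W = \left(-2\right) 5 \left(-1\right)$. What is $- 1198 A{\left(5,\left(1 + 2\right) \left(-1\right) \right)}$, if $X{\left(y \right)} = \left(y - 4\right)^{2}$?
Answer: $-11043164$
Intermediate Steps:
$W = 10$ ($W = \left(-10\right) \left(-1\right) = 10$)
$X{\left(y \right)} = \left(-4 + y\right)^{2}$
$A{\left(k,f \right)} = 9216 + f + k$ ($A{\left(k,f \right)} = \left(k + f\right) + \left(-4 + 10^{2}\right)^{2} = \left(f + k\right) + \left(-4 + 100\right)^{2} = \left(f + k\right) + 96^{2} = \left(f + k\right) + 9216 = 9216 + f + k$)
$- 1198 A{\left(5,\left(1 + 2\right) \left(-1\right) \right)} = - 1198 \left(9216 + \left(1 + 2\right) \left(-1\right) + 5\right) = - 1198 \left(9216 + 3 \left(-1\right) + 5\right) = - 1198 \left(9216 - 3 + 5\right) = \left(-1198\right) 9218 = -11043164$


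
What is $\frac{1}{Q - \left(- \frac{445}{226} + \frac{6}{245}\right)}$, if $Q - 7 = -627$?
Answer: $- \frac{55370}{34221731} \approx -0.001618$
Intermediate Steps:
$Q = -620$ ($Q = 7 - 627 = -620$)
$\frac{1}{Q - \left(- \frac{445}{226} + \frac{6}{245}\right)} = \frac{1}{-620 - \left(- \frac{445}{226} + \frac{6}{245}\right)} = \frac{1}{-620 - - \frac{107669}{55370}} = \frac{1}{-620 + \left(\frac{445}{226} - \frac{6}{245}\right)} = \frac{1}{-620 + \frac{107669}{55370}} = \frac{1}{- \frac{34221731}{55370}} = - \frac{55370}{34221731}$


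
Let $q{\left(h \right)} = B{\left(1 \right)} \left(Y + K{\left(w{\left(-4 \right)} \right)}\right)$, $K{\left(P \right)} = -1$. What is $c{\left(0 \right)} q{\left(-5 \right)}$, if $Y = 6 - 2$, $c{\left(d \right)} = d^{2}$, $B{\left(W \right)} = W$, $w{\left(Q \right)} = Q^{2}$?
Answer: $0$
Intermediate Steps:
$Y = 4$ ($Y = 6 - 2 = 4$)
$q{\left(h \right)} = 3$ ($q{\left(h \right)} = 1 \left(4 - 1\right) = 1 \cdot 3 = 3$)
$c{\left(0 \right)} q{\left(-5 \right)} = 0^{2} \cdot 3 = 0 \cdot 3 = 0$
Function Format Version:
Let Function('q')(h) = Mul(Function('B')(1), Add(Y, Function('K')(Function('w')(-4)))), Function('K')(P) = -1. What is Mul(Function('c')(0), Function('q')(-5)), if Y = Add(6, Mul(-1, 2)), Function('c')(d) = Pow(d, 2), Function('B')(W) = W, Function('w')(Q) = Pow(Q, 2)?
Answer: 0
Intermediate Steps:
Y = 4 (Y = Add(6, -2) = 4)
Function('q')(h) = 3 (Function('q')(h) = Mul(1, Add(4, -1)) = Mul(1, 3) = 3)
Mul(Function('c')(0), Function('q')(-5)) = Mul(Pow(0, 2), 3) = Mul(0, 3) = 0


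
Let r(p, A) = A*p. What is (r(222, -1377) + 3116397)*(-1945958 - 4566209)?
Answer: -18303767323401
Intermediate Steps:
(r(222, -1377) + 3116397)*(-1945958 - 4566209) = (-1377*222 + 3116397)*(-1945958 - 4566209) = (-305694 + 3116397)*(-6512167) = 2810703*(-6512167) = -18303767323401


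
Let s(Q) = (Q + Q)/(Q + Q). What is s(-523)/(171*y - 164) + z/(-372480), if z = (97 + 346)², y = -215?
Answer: -7247651801/13755313920 ≈ -0.52690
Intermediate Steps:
z = 196249 (z = 443² = 196249)
s(Q) = 1 (s(Q) = (2*Q)/((2*Q)) = (2*Q)*(1/(2*Q)) = 1)
s(-523)/(171*y - 164) + z/(-372480) = 1/(171*(-215) - 164) + 196249/(-372480) = 1/(-36765 - 164) + 196249*(-1/372480) = 1/(-36929) - 196249/372480 = 1*(-1/36929) - 196249/372480 = -1/36929 - 196249/372480 = -7247651801/13755313920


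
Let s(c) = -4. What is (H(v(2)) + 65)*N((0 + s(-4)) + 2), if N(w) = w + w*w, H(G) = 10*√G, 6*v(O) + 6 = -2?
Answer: 130 + 40*I*√3/3 ≈ 130.0 + 23.094*I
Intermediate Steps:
v(O) = -4/3 (v(O) = -1 + (⅙)*(-2) = -1 - ⅓ = -4/3)
N(w) = w + w²
(H(v(2)) + 65)*N((0 + s(-4)) + 2) = (10*√(-4/3) + 65)*(((0 - 4) + 2)*(1 + ((0 - 4) + 2))) = (10*(2*I*√3/3) + 65)*((-4 + 2)*(1 + (-4 + 2))) = (20*I*√3/3 + 65)*(-2*(1 - 2)) = (65 + 20*I*√3/3)*(-2*(-1)) = (65 + 20*I*√3/3)*2 = 130 + 40*I*√3/3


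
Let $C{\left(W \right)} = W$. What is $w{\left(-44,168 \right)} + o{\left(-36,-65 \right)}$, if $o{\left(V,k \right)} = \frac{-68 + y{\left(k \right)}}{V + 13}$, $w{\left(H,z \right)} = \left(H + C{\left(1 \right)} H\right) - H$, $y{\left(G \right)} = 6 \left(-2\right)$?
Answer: $- \frac{932}{23} \approx -40.522$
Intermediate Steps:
$y{\left(G \right)} = -12$
$w{\left(H,z \right)} = H$ ($w{\left(H,z \right)} = \left(H + 1 H\right) - H = \left(H + H\right) - H = 2 H - H = H$)
$o{\left(V,k \right)} = - \frac{80}{13 + V}$ ($o{\left(V,k \right)} = \frac{-68 - 12}{V + 13} = - \frac{80}{13 + V}$)
$w{\left(-44,168 \right)} + o{\left(-36,-65 \right)} = -44 - \frac{80}{13 - 36} = -44 - \frac{80}{-23} = -44 - - \frac{80}{23} = -44 + \frac{80}{23} = - \frac{932}{23}$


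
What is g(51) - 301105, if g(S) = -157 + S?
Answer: -301211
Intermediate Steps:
g(51) - 301105 = (-157 + 51) - 301105 = -106 - 301105 = -301211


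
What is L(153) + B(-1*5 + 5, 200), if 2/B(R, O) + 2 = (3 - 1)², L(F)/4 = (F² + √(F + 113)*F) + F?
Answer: 94249 + 612*√266 ≈ 1.0423e+5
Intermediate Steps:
L(F) = 4*F + 4*F² + 4*F*√(113 + F) (L(F) = 4*((F² + √(F + 113)*F) + F) = 4*((F² + √(113 + F)*F) + F) = 4*((F² + F*√(113 + F)) + F) = 4*(F + F² + F*√(113 + F)) = 4*F + 4*F² + 4*F*√(113 + F))
B(R, O) = 1 (B(R, O) = 2/(-2 + (3 - 1)²) = 2/(-2 + 2²) = 2/(-2 + 4) = 2/2 = 2*(½) = 1)
L(153) + B(-1*5 + 5, 200) = 4*153*(1 + 153 + √(113 + 153)) + 1 = 4*153*(1 + 153 + √266) + 1 = 4*153*(154 + √266) + 1 = (94248 + 612*√266) + 1 = 94249 + 612*√266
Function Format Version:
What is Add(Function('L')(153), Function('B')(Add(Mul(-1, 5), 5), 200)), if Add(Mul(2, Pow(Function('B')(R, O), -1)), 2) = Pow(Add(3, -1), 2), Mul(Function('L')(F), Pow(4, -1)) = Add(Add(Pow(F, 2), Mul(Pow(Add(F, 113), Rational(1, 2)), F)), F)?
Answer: Add(94249, Mul(612, Pow(266, Rational(1, 2)))) ≈ 1.0423e+5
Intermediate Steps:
Function('L')(F) = Add(Mul(4, F), Mul(4, Pow(F, 2)), Mul(4, F, Pow(Add(113, F), Rational(1, 2)))) (Function('L')(F) = Mul(4, Add(Add(Pow(F, 2), Mul(Pow(Add(F, 113), Rational(1, 2)), F)), F)) = Mul(4, Add(Add(Pow(F, 2), Mul(Pow(Add(113, F), Rational(1, 2)), F)), F)) = Mul(4, Add(Add(Pow(F, 2), Mul(F, Pow(Add(113, F), Rational(1, 2)))), F)) = Mul(4, Add(F, Pow(F, 2), Mul(F, Pow(Add(113, F), Rational(1, 2))))) = Add(Mul(4, F), Mul(4, Pow(F, 2)), Mul(4, F, Pow(Add(113, F), Rational(1, 2)))))
Function('B')(R, O) = 1 (Function('B')(R, O) = Mul(2, Pow(Add(-2, Pow(Add(3, -1), 2)), -1)) = Mul(2, Pow(Add(-2, Pow(2, 2)), -1)) = Mul(2, Pow(Add(-2, 4), -1)) = Mul(2, Pow(2, -1)) = Mul(2, Rational(1, 2)) = 1)
Add(Function('L')(153), Function('B')(Add(Mul(-1, 5), 5), 200)) = Add(Mul(4, 153, Add(1, 153, Pow(Add(113, 153), Rational(1, 2)))), 1) = Add(Mul(4, 153, Add(1, 153, Pow(266, Rational(1, 2)))), 1) = Add(Mul(4, 153, Add(154, Pow(266, Rational(1, 2)))), 1) = Add(Add(94248, Mul(612, Pow(266, Rational(1, 2)))), 1) = Add(94249, Mul(612, Pow(266, Rational(1, 2))))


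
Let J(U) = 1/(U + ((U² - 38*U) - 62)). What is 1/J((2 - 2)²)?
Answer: -62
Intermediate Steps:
J(U) = 1/(-62 + U² - 37*U) (J(U) = 1/(U + (-62 + U² - 38*U)) = 1/(-62 + U² - 37*U))
1/J((2 - 2)²) = 1/(1/(-62 + ((2 - 2)²)² - 37*(2 - 2)²)) = 1/(1/(-62 + (0²)² - 37*0²)) = 1/(1/(-62 + 0² - 37*0)) = 1/(1/(-62 + 0 + 0)) = 1/(1/(-62)) = 1/(-1/62) = -62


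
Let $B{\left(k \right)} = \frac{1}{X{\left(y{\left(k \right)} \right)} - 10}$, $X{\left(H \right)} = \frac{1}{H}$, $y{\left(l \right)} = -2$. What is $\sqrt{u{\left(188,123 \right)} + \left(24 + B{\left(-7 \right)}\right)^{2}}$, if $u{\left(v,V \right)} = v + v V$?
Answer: $\frac{2 \sqrt{2633149}}{21} \approx 154.54$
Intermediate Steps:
$u{\left(v,V \right)} = v + V v$
$B{\left(k \right)} = - \frac{2}{21}$ ($B{\left(k \right)} = \frac{1}{\frac{1}{-2} - 10} = \frac{1}{- \frac{1}{2} - 10} = \frac{1}{- \frac{21}{2}} = - \frac{2}{21}$)
$\sqrt{u{\left(188,123 \right)} + \left(24 + B{\left(-7 \right)}\right)^{2}} = \sqrt{188 \left(1 + 123\right) + \left(24 - \frac{2}{21}\right)^{2}} = \sqrt{188 \cdot 124 + \left(\frac{502}{21}\right)^{2}} = \sqrt{23312 + \frac{252004}{441}} = \sqrt{\frac{10532596}{441}} = \frac{2 \sqrt{2633149}}{21}$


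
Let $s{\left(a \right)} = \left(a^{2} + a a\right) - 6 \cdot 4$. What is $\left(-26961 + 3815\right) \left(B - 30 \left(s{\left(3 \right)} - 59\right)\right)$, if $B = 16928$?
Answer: $-436950188$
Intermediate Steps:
$s{\left(a \right)} = -24 + 2 a^{2}$ ($s{\left(a \right)} = \left(a^{2} + a^{2}\right) - 24 = 2 a^{2} - 24 = -24 + 2 a^{2}$)
$\left(-26961 + 3815\right) \left(B - 30 \left(s{\left(3 \right)} - 59\right)\right) = \left(-26961 + 3815\right) \left(16928 - 30 \left(\left(-24 + 2 \cdot 3^{2}\right) - 59\right)\right) = - 23146 \left(16928 - 30 \left(\left(-24 + 2 \cdot 9\right) - 59\right)\right) = - 23146 \left(16928 - 30 \left(\left(-24 + 18\right) - 59\right)\right) = - 23146 \left(16928 - 30 \left(-6 - 59\right)\right) = - 23146 \left(16928 - -1950\right) = - 23146 \left(16928 + 1950\right) = \left(-23146\right) 18878 = -436950188$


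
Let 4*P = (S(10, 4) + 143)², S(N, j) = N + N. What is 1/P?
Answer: 4/26569 ≈ 0.00015055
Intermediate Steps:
S(N, j) = 2*N
P = 26569/4 (P = (2*10 + 143)²/4 = (20 + 143)²/4 = (¼)*163² = (¼)*26569 = 26569/4 ≈ 6642.3)
1/P = 1/(26569/4) = 4/26569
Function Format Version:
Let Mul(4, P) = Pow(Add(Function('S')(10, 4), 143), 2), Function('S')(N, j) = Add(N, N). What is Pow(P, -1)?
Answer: Rational(4, 26569) ≈ 0.00015055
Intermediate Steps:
Function('S')(N, j) = Mul(2, N)
P = Rational(26569, 4) (P = Mul(Rational(1, 4), Pow(Add(Mul(2, 10), 143), 2)) = Mul(Rational(1, 4), Pow(Add(20, 143), 2)) = Mul(Rational(1, 4), Pow(163, 2)) = Mul(Rational(1, 4), 26569) = Rational(26569, 4) ≈ 6642.3)
Pow(P, -1) = Pow(Rational(26569, 4), -1) = Rational(4, 26569)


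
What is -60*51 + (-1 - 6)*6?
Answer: -3102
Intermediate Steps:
-60*51 + (-1 - 6)*6 = -3060 - 7*6 = -3060 - 42 = -3102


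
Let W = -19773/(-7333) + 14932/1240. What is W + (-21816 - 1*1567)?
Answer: -53121433371/2273230 ≈ -23368.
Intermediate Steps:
W = 33503719/2273230 (W = -19773*(-1/7333) + 14932*(1/1240) = 19773/7333 + 3733/310 = 33503719/2273230 ≈ 14.738)
W + (-21816 - 1*1567) = 33503719/2273230 + (-21816 - 1*1567) = 33503719/2273230 + (-21816 - 1567) = 33503719/2273230 - 23383 = -53121433371/2273230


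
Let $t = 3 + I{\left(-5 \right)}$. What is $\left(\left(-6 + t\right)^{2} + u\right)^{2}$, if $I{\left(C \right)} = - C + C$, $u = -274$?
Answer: $70225$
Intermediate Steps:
$I{\left(C \right)} = 0$
$t = 3$ ($t = 3 + 0 = 3$)
$\left(\left(-6 + t\right)^{2} + u\right)^{2} = \left(\left(-6 + 3\right)^{2} - 274\right)^{2} = \left(\left(-3\right)^{2} - 274\right)^{2} = \left(9 - 274\right)^{2} = \left(-265\right)^{2} = 70225$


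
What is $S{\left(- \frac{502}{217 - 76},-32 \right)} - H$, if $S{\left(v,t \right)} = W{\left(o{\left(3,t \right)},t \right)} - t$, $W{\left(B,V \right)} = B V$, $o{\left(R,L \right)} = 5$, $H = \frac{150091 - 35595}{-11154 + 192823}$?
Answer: $- \frac{23368128}{181669} \approx -128.63$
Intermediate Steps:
$H = \frac{114496}{181669}$ ($H = \frac{150091 + \left(-49758 + 14163\right)}{181669} = \left(150091 - 35595\right) \frac{1}{181669} = 114496 \cdot \frac{1}{181669} = \frac{114496}{181669} \approx 0.63025$)
$S{\left(v,t \right)} = 4 t$ ($S{\left(v,t \right)} = 5 t - t = 4 t$)
$S{\left(- \frac{502}{217 - 76},-32 \right)} - H = 4 \left(-32\right) - \frac{114496}{181669} = -128 - \frac{114496}{181669} = - \frac{23368128}{181669}$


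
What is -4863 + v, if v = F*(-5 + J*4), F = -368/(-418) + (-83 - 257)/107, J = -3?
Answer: -107877945/22363 ≈ -4823.9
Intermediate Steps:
F = -51372/22363 (F = -368*(-1/418) - 340*1/107 = 184/209 - 340/107 = -51372/22363 ≈ -2.2972)
v = 873324/22363 (v = -51372*(-5 - 3*4)/22363 = -51372*(-5 - 12)/22363 = -51372/22363*(-17) = 873324/22363 ≈ 39.052)
-4863 + v = -4863 + 873324/22363 = -107877945/22363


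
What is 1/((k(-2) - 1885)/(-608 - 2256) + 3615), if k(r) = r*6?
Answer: 2864/10355257 ≈ 0.00027657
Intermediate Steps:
k(r) = 6*r
1/((k(-2) - 1885)/(-608 - 2256) + 3615) = 1/((6*(-2) - 1885)/(-608 - 2256) + 3615) = 1/((-12 - 1885)/(-2864) + 3615) = 1/(-1897*(-1/2864) + 3615) = 1/(1897/2864 + 3615) = 1/(10355257/2864) = 2864/10355257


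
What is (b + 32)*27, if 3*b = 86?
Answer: 1638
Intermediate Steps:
b = 86/3 (b = (⅓)*86 = 86/3 ≈ 28.667)
(b + 32)*27 = (86/3 + 32)*27 = (182/3)*27 = 1638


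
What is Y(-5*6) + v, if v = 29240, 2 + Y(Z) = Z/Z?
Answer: 29239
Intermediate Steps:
Y(Z) = -1 (Y(Z) = -2 + Z/Z = -2 + 1 = -1)
Y(-5*6) + v = -1 + 29240 = 29239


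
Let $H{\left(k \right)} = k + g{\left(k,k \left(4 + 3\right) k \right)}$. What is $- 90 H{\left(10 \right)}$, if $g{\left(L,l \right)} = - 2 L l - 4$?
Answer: $1259460$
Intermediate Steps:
$g{\left(L,l \right)} = -4 - 2 L l$ ($g{\left(L,l \right)} = - 2 L l - 4 = -4 - 2 L l$)
$H{\left(k \right)} = -4 + k - 14 k^{3}$ ($H{\left(k \right)} = k - \left(4 + 2 k k \left(4 + 3\right) k\right) = k - \left(4 + 2 k k 7 k\right) = k - \left(4 + 2 k 7 k k\right) = k - \left(4 + 2 k 7 k^{2}\right) = k - \left(4 + 14 k^{3}\right) = -4 + k - 14 k^{3}$)
$- 90 H{\left(10 \right)} = - 90 \left(-4 + 10 - 14 \cdot 10^{3}\right) = - 90 \left(-4 + 10 - 14000\right) = \left(-90\right) \left(-13994\right) = 1259460$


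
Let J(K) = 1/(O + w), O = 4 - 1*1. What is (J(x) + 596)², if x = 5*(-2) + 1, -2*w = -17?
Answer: 187964100/529 ≈ 3.5532e+5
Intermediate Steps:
w = 17/2 (w = -½*(-17) = 17/2 ≈ 8.5000)
O = 3 (O = 4 - 1 = 3)
x = -9 (x = -10 + 1 = -9)
J(K) = 2/23 (J(K) = 1/(3 + 17/2) = 1/(23/2) = 2/23)
(J(x) + 596)² = (2/23 + 596)² = (13710/23)² = 187964100/529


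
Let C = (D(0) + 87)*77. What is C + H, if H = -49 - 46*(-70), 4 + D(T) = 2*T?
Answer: 9562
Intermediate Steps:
D(T) = -4 + 2*T
H = 3171 (H = -49 + 3220 = 3171)
C = 6391 (C = ((-4 + 2*0) + 87)*77 = ((-4 + 0) + 87)*77 = (-4 + 87)*77 = 83*77 = 6391)
C + H = 6391 + 3171 = 9562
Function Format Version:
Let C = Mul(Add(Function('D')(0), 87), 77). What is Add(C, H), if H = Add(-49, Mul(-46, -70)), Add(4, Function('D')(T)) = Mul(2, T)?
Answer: 9562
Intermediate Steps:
Function('D')(T) = Add(-4, Mul(2, T))
H = 3171 (H = Add(-49, 3220) = 3171)
C = 6391 (C = Mul(Add(Add(-4, Mul(2, 0)), 87), 77) = Mul(Add(Add(-4, 0), 87), 77) = Mul(Add(-4, 87), 77) = Mul(83, 77) = 6391)
Add(C, H) = Add(6391, 3171) = 9562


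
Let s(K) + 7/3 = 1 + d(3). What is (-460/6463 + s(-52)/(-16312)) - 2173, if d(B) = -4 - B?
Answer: -29881929463/13751016 ≈ -2173.1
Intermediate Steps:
s(K) = -25/3 (s(K) = -7/3 + (1 + (-4 - 1*3)) = -7/3 + (1 + (-4 - 3)) = -7/3 + (1 - 7) = -7/3 - 6 = -25/3)
(-460/6463 + s(-52)/(-16312)) - 2173 = (-460/6463 - 25/3/(-16312)) - 2173 = (-460*1/6463 - 25/3*(-1/16312)) - 2173 = (-20/281 + 25/48936) - 2173 = -971695/13751016 - 2173 = -29881929463/13751016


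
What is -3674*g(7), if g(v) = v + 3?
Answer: -36740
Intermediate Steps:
g(v) = 3 + v
-3674*g(7) = -3674*(3 + 7) = -3674*10 = -36740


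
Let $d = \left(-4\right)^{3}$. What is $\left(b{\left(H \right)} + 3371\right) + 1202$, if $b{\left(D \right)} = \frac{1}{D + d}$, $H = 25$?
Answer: $\frac{178346}{39} \approx 4573.0$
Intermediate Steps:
$d = -64$
$b{\left(D \right)} = \frac{1}{-64 + D}$ ($b{\left(D \right)} = \frac{1}{D - 64} = \frac{1}{-64 + D}$)
$\left(b{\left(H \right)} + 3371\right) + 1202 = \left(\frac{1}{-64 + 25} + 3371\right) + 1202 = \left(\frac{1}{-39} + 3371\right) + 1202 = \left(- \frac{1}{39} + 3371\right) + 1202 = \frac{131468}{39} + 1202 = \frac{178346}{39}$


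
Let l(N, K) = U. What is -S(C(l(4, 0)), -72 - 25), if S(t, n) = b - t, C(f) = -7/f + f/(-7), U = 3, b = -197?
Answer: 4079/21 ≈ 194.24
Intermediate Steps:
l(N, K) = 3
C(f) = -7/f - f/7 (C(f) = -7/f + f*(-⅐) = -7/f - f/7)
S(t, n) = -197 - t
-S(C(l(4, 0)), -72 - 25) = -(-197 - (-7/3 - ⅐*3)) = -(-197 - (-7*⅓ - 3/7)) = -(-197 - (-7/3 - 3/7)) = -(-197 - 1*(-58/21)) = -(-197 + 58/21) = -1*(-4079/21) = 4079/21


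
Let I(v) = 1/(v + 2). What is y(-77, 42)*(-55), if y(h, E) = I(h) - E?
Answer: 34661/15 ≈ 2310.7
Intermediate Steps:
I(v) = 1/(2 + v)
y(h, E) = 1/(2 + h) - E
y(-77, 42)*(-55) = ((1 - 1*42*(2 - 77))/(2 - 77))*(-55) = ((1 - 1*42*(-75))/(-75))*(-55) = -(1 + 3150)/75*(-55) = -1/75*3151*(-55) = -3151/75*(-55) = 34661/15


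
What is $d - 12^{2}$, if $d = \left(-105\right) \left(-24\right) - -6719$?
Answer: $9095$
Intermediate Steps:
$d = 9239$ ($d = 2520 + 6719 = 9239$)
$d - 12^{2} = 9239 - 12^{2} = 9239 - 144 = 9095$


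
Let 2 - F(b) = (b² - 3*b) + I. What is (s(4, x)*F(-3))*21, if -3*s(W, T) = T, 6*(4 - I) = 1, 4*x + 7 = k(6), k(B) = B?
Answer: -833/24 ≈ -34.708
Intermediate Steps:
x = -¼ (x = -7/4 + (¼)*6 = -7/4 + 3/2 = -¼ ≈ -0.25000)
I = 23/6 (I = 4 - ⅙*1 = 4 - ⅙ = 23/6 ≈ 3.8333)
s(W, T) = -T/3
F(b) = -11/6 - b² + 3*b (F(b) = 2 - ((b² - 3*b) + 23/6) = 2 - (23/6 + b² - 3*b) = 2 + (-23/6 - b² + 3*b) = -11/6 - b² + 3*b)
(s(4, x)*F(-3))*21 = ((-⅓*(-¼))*(-11/6 - 1*(-3)² + 3*(-3)))*21 = ((-11/6 - 1*9 - 9)/12)*21 = ((-11/6 - 9 - 9)/12)*21 = ((1/12)*(-119/6))*21 = -119/72*21 = -833/24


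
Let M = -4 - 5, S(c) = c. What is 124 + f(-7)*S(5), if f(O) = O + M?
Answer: 44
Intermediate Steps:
M = -9
f(O) = -9 + O (f(O) = O - 9 = -9 + O)
124 + f(-7)*S(5) = 124 + (-9 - 7)*5 = 124 - 16*5 = 124 - 80 = 44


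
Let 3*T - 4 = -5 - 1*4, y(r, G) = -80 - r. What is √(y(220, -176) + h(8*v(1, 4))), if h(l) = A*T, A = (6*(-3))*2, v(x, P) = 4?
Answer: 4*I*√15 ≈ 15.492*I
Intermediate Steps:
A = -36 (A = -18*2 = -36)
T = -5/3 (T = 4/3 + (-5 - 1*4)/3 = 4/3 + (-5 - 4)/3 = 4/3 + (⅓)*(-9) = 4/3 - 3 = -5/3 ≈ -1.6667)
h(l) = 60 (h(l) = -36*(-5/3) = 60)
√(y(220, -176) + h(8*v(1, 4))) = √((-80 - 1*220) + 60) = √((-80 - 220) + 60) = √(-300 + 60) = √(-240) = 4*I*√15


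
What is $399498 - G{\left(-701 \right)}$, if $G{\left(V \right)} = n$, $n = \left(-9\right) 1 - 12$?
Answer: $399519$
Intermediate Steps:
$n = -21$ ($n = -9 - 12 = -21$)
$G{\left(V \right)} = -21$
$399498 - G{\left(-701 \right)} = 399498 - -21 = 399498 + 21 = 399519$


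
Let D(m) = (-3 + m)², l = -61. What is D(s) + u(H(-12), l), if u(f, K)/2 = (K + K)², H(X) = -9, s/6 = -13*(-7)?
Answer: 324617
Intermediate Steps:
s = 546 (s = 6*(-13*(-7)) = 6*91 = 546)
u(f, K) = 8*K² (u(f, K) = 2*(K + K)² = 2*(2*K)² = 2*(4*K²) = 8*K²)
D(s) + u(H(-12), l) = (-3 + 546)² + 8*(-61)² = 543² + 8*3721 = 294849 + 29768 = 324617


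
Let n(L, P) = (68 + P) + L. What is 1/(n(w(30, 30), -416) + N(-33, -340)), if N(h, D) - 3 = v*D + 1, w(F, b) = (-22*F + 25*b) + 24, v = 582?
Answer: -1/198110 ≈ -5.0477e-6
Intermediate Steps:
w(F, b) = 24 - 22*F + 25*b
N(h, D) = 4 + 582*D (N(h, D) = 3 + (582*D + 1) = 3 + (1 + 582*D) = 4 + 582*D)
n(L, P) = 68 + L + P
1/(n(w(30, 30), -416) + N(-33, -340)) = 1/((68 + (24 - 22*30 + 25*30) - 416) + (4 + 582*(-340))) = 1/((68 + (24 - 660 + 750) - 416) + (4 - 197880)) = 1/((68 + 114 - 416) - 197876) = 1/(-234 - 197876) = 1/(-198110) = -1/198110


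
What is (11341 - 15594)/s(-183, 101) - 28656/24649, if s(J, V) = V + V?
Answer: -110620709/4979098 ≈ -22.217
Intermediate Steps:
s(J, V) = 2*V
(11341 - 15594)/s(-183, 101) - 28656/24649 = (11341 - 15594)/((2*101)) - 28656/24649 = -4253/202 - 28656*1/24649 = -4253*1/202 - 28656/24649 = -4253/202 - 28656/24649 = -110620709/4979098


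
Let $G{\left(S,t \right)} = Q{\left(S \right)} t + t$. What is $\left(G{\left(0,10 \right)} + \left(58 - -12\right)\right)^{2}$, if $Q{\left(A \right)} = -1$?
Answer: $4900$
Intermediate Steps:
$G{\left(S,t \right)} = 0$ ($G{\left(S,t \right)} = - t + t = 0$)
$\left(G{\left(0,10 \right)} + \left(58 - -12\right)\right)^{2} = \left(0 + \left(58 - -12\right)\right)^{2} = \left(0 + \left(58 + 12\right)\right)^{2} = \left(0 + 70\right)^{2} = 70^{2} = 4900$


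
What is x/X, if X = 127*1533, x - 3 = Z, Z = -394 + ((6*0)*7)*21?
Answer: -391/194691 ≈ -0.0020083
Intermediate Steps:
Z = -394 (Z = -394 + (0*7)*21 = -394 + 0*21 = -394 + 0 = -394)
x = -391 (x = 3 - 394 = -391)
X = 194691
x/X = -391/194691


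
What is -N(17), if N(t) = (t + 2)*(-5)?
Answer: 95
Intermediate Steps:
N(t) = -10 - 5*t (N(t) = (2 + t)*(-5) = -10 - 5*t)
-N(17) = -(-10 - 5*17) = -(-10 - 85) = -1*(-95) = 95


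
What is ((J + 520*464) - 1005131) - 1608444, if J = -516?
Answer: -2372811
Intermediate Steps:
((J + 520*464) - 1005131) - 1608444 = ((-516 + 520*464) - 1005131) - 1608444 = ((-516 + 241280) - 1005131) - 1608444 = (240764 - 1005131) - 1608444 = -764367 - 1608444 = -2372811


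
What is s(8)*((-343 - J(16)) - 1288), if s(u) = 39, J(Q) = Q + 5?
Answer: -64428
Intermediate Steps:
J(Q) = 5 + Q
s(8)*((-343 - J(16)) - 1288) = 39*((-343 - (5 + 16)) - 1288) = 39*((-343 - 1*21) - 1288) = 39*((-343 - 21) - 1288) = 39*(-364 - 1288) = 39*(-1652) = -64428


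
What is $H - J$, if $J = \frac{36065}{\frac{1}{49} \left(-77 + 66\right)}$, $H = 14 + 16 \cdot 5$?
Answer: $\frac{1768219}{11} \approx 1.6075 \cdot 10^{5}$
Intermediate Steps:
$H = 94$ ($H = 14 + 80 = 94$)
$J = - \frac{1767185}{11}$ ($J = \frac{36065}{\frac{1}{49} \left(-11\right)} = \frac{36065}{- \frac{11}{49}} = 36065 \left(- \frac{49}{11}\right) = - \frac{1767185}{11} \approx -1.6065 \cdot 10^{5}$)
$H - J = 94 - - \frac{1767185}{11} = 94 + \frac{1767185}{11} = \frac{1768219}{11}$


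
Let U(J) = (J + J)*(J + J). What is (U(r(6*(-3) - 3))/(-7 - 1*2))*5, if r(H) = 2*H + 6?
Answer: -2880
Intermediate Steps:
r(H) = 6 + 2*H
U(J) = 4*J**2 (U(J) = (2*J)*(2*J) = 4*J**2)
(U(r(6*(-3) - 3))/(-7 - 1*2))*5 = ((4*(6 + 2*(6*(-3) - 3))**2)/(-7 - 1*2))*5 = ((4*(6 + 2*(-18 - 3))**2)/(-7 - 2))*5 = ((4*(6 + 2*(-21))**2)/(-9))*5 = -4*(6 - 42)**2/9*5 = -4*(-36)**2/9*5 = -4*1296/9*5 = -1/9*5184*5 = -576*5 = -2880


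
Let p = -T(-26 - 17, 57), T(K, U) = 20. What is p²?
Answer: 400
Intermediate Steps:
p = -20 (p = -1*20 = -20)
p² = (-20)² = 400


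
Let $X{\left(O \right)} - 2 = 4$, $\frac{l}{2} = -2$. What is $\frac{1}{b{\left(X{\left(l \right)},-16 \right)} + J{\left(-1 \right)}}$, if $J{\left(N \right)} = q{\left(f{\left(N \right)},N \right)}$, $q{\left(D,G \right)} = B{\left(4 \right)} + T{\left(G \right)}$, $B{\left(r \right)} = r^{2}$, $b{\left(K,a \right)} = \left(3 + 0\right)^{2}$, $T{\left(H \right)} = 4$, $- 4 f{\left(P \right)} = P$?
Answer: $\frac{1}{29} \approx 0.034483$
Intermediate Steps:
$l = -4$ ($l = 2 \left(-2\right) = -4$)
$X{\left(O \right)} = 6$ ($X{\left(O \right)} = 2 + 4 = 6$)
$f{\left(P \right)} = - \frac{P}{4}$
$b{\left(K,a \right)} = 9$ ($b{\left(K,a \right)} = 3^{2} = 9$)
$q{\left(D,G \right)} = 20$ ($q{\left(D,G \right)} = 4^{2} + 4 = 16 + 4 = 20$)
$J{\left(N \right)} = 20$
$\frac{1}{b{\left(X{\left(l \right)},-16 \right)} + J{\left(-1 \right)}} = \frac{1}{9 + 20} = \frac{1}{29}$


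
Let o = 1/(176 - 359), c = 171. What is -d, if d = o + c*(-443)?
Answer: 13862800/183 ≈ 75753.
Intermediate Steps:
o = -1/183 (o = 1/(-183) = -1/183 ≈ -0.0054645)
d = -13862800/183 (d = -1/183 + 171*(-443) = -1/183 - 75753 = -13862800/183 ≈ -75753.)
-d = -1*(-13862800/183) = 13862800/183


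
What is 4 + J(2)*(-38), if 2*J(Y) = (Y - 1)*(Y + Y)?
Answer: -72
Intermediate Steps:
J(Y) = Y*(-1 + Y) (J(Y) = ((Y - 1)*(Y + Y))/2 = ((-1 + Y)*(2*Y))/2 = (2*Y*(-1 + Y))/2 = Y*(-1 + Y))
4 + J(2)*(-38) = 4 + (2*(-1 + 2))*(-38) = 4 + (2*1)*(-38) = 4 + 2*(-38) = 4 - 76 = -72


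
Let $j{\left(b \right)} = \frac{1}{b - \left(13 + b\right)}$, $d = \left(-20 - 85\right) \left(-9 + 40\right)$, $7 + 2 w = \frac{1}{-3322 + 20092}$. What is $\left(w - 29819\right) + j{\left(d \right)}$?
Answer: $- \frac{1000249229}{33540} \approx -29823.0$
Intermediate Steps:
$w = - \frac{117389}{33540}$ ($w = - \frac{7}{2} + \frac{1}{2 \left(-3322 + 20092\right)} = - \frac{7}{2} + \frac{1}{2 \cdot 16770} = - \frac{7}{2} + \frac{1}{2} \cdot \frac{1}{16770} = - \frac{7}{2} + \frac{1}{33540} = - \frac{117389}{33540} \approx -3.5$)
$d = -3255$ ($d = \left(-105\right) 31 = -3255$)
$j{\left(b \right)} = - \frac{1}{13}$ ($j{\left(b \right)} = \frac{1}{-13} = - \frac{1}{13}$)
$\left(w - 29819\right) + j{\left(d \right)} = \left(- \frac{117389}{33540} - 29819\right) - \frac{1}{13} = - \frac{1000246649}{33540} - \frac{1}{13} = - \frac{1000249229}{33540}$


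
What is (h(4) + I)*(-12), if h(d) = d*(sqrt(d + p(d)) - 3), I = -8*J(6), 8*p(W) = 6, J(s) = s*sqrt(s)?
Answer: 144 - 24*sqrt(19) + 576*sqrt(6) ≈ 1450.3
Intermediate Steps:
J(s) = s**(3/2)
p(W) = 3/4 (p(W) = (1/8)*6 = 3/4)
I = -48*sqrt(6) ≈ -117.58
h(d) = d*(-3 + sqrt(3/4 + d)) (h(d) = d*(sqrt(d + 3/4) - 3) = d*(sqrt(3/4 + d) - 3) = d*(-3 + sqrt(3/4 + d)))
(h(4) + I)*(-12) = ((1/2)*4*(-6 + sqrt(3 + 4*4)) - 48*sqrt(6))*(-12) = ((1/2)*4*(-6 + sqrt(3 + 16)) - 48*sqrt(6))*(-12) = ((1/2)*4*(-6 + sqrt(19)) - 48*sqrt(6))*(-12) = ((-12 + 2*sqrt(19)) - 48*sqrt(6))*(-12) = (-12 - 48*sqrt(6) + 2*sqrt(19))*(-12) = 144 - 24*sqrt(19) + 576*sqrt(6)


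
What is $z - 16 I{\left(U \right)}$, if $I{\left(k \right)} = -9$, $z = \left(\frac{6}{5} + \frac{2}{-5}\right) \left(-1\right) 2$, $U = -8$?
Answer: $\frac{712}{5} \approx 142.4$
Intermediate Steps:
$z = - \frac{8}{5}$ ($z = \left(6 \cdot \frac{1}{5} + 2 \left(- \frac{1}{5}\right)\right) \left(-1\right) 2 = \left(\frac{6}{5} - \frac{2}{5}\right) \left(-1\right) 2 = \frac{4}{5} \left(-1\right) 2 = \left(- \frac{4}{5}\right) 2 = - \frac{8}{5} \approx -1.6$)
$z - 16 I{\left(U \right)} = - \frac{8}{5} - -144 = - \frac{8}{5} + 144 = \frac{712}{5}$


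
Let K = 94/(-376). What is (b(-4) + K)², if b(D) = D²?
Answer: 3969/16 ≈ 248.06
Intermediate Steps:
K = -¼ (K = 94*(-1/376) = -¼ ≈ -0.25000)
(b(-4) + K)² = ((-4)² - ¼)² = (16 - ¼)² = (63/4)² = 3969/16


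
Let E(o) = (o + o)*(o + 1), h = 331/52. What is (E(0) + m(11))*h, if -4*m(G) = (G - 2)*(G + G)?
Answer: -32769/104 ≈ -315.09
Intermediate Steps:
h = 331/52 (h = 331*(1/52) = 331/52 ≈ 6.3654)
E(o) = 2*o*(1 + o) (E(o) = (2*o)*(1 + o) = 2*o*(1 + o))
m(G) = -G*(-2 + G)/2 (m(G) = -(G - 2)*(G + G)/4 = -(-2 + G)*2*G/4 = -G*(-2 + G)/2)
(E(0) + m(11))*h = (2*0*(1 + 0) + (½)*11*(2 - 1*11))*(331/52) = (2*0*1 + (½)*11*(2 - 11))*(331/52) = (0 + (½)*11*(-9))*(331/52) = (0 - 99/2)*(331/52) = -99/2*331/52 = -32769/104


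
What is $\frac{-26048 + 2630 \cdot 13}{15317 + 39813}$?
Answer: $\frac{4071}{27565} \approx 0.14769$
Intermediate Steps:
$\frac{-26048 + 2630 \cdot 13}{15317 + 39813} = \frac{-26048 + 34190}{55130} = 8142 \cdot \frac{1}{55130} = \frac{4071}{27565}$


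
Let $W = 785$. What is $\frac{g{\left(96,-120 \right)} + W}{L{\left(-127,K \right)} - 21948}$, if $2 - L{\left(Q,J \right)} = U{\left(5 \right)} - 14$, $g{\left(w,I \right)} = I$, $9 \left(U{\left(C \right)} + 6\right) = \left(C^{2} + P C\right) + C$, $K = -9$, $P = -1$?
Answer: $- \frac{5985}{197359} \approx -0.030325$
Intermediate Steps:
$U{\left(C \right)} = -6 + \frac{C^{2}}{9}$ ($U{\left(C \right)} = -6 + \frac{\left(C^{2} - C\right) + C}{9} = -6 + \frac{C^{2}}{9}$)
$L{\left(Q,J \right)} = \frac{173}{9}$ ($L{\left(Q,J \right)} = 2 - \left(\left(-6 + \frac{5^{2}}{9}\right) - 14\right) = 2 - \left(\left(-6 + \frac{1}{9} \cdot 25\right) - 14\right) = 2 - \left(\left(-6 + \frac{25}{9}\right) - 14\right) = 2 - \left(- \frac{29}{9} - 14\right) = 2 - - \frac{155}{9} = 2 + \frac{155}{9} = \frac{173}{9}$)
$\frac{g{\left(96,-120 \right)} + W}{L{\left(-127,K \right)} - 21948} = \frac{-120 + 785}{\frac{173}{9} - 21948} = \frac{665}{- \frac{197359}{9}} = 665 \left(- \frac{9}{197359}\right) = - \frac{5985}{197359}$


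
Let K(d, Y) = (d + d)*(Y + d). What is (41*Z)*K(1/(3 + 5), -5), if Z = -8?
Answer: 1599/4 ≈ 399.75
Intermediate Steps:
K(d, Y) = 2*d*(Y + d) (K(d, Y) = (2*d)*(Y + d) = 2*d*(Y + d))
(41*Z)*K(1/(3 + 5), -5) = (41*(-8))*(2*(-5 + 1/(3 + 5))/(3 + 5)) = -656*(-5 + 1/8)/8 = -656*(-5 + ⅛)/8 = -656*(-39)/(8*8) = -328*(-39/32) = 1599/4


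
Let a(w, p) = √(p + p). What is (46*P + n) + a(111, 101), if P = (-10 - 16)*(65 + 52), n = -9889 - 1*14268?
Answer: -164089 + √202 ≈ -1.6407e+5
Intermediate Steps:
n = -24157 (n = -9889 - 14268 = -24157)
a(w, p) = √2*√p (a(w, p) = √(2*p) = √2*√p)
P = -3042 (P = -26*117 = -3042)
(46*P + n) + a(111, 101) = (46*(-3042) - 24157) + √2*√101 = (-139932 - 24157) + √202 = -164089 + √202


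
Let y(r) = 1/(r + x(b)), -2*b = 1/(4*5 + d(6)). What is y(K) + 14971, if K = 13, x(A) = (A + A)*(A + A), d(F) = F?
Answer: 131580795/8789 ≈ 14971.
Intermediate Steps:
b = -1/52 (b = -1/(2*(4*5 + 6)) = -1/(2*(20 + 6)) = -½/26 = -½*1/26 = -1/52 ≈ -0.019231)
x(A) = 4*A² (x(A) = (2*A)*(2*A) = 4*A²)
y(r) = 1/(1/676 + r) (y(r) = 1/(r + 4*(-1/52)²) = 1/(r + 4*(1/2704)) = 1/(r + 1/676) = 1/(1/676 + r))
y(K) + 14971 = 676/(1 + 676*13) + 14971 = 676/(1 + 8788) + 14971 = 676/8789 + 14971 = 131580795/8789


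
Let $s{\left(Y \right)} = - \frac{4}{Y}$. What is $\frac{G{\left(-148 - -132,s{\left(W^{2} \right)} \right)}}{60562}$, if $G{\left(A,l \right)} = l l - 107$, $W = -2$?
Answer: $- \frac{53}{30281} \approx -0.0017503$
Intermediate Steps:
$G{\left(A,l \right)} = -107 + l^{2}$ ($G{\left(A,l \right)} = l^{2} - 107 = -107 + l^{2}$)
$\frac{G{\left(-148 - -132,s{\left(W^{2} \right)} \right)}}{60562} = \frac{-107 + \left(- \frac{4}{\left(-2\right)^{2}}\right)^{2}}{60562} = \left(-107 + \left(- \frac{4}{4}\right)^{2}\right) \frac{1}{60562} = \left(-107 + \left(\left(-4\right) \frac{1}{4}\right)^{2}\right) \frac{1}{60562} = \left(-107 + \left(-1\right)^{2}\right) \frac{1}{60562} = \left(-107 + 1\right) \frac{1}{60562} = \left(-106\right) \frac{1}{60562} = - \frac{53}{30281}$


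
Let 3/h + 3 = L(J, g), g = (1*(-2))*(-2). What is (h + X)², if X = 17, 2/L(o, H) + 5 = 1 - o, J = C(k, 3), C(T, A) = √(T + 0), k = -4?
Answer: 218554/841 - 2805*I/1682 ≈ 259.87 - 1.6677*I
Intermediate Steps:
g = 4 (g = -2*(-2) = 4)
C(T, A) = √T
J = 2*I (J = √(-4) = 2*I ≈ 2.0*I)
L(o, H) = 2/(-4 - o) (L(o, H) = 2/(-5 + (1 - o)) = 2/(-4 - o))
h = 3/(-3 - (4 - 2*I)/10) (h = 3/(-3 - 2*(4 - 2*I)/20) = 3/(-3 - (4 - 2*I)/10) ≈ -0.87931 - 0.051724*I)
(h + X)² = ((-51/58 - 3*I/58) + 17)² = (935/58 - 3*I/58)²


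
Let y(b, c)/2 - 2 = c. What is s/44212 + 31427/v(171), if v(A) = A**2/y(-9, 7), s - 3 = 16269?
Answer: 707942194/35911197 ≈ 19.714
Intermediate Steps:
s = 16272 (s = 3 + 16269 = 16272)
y(b, c) = 4 + 2*c
v(A) = A**2/18 (v(A) = A**2/(4 + 2*7) = A**2/(4 + 14) = A**2/18)
s/44212 + 31427/v(171) = 16272/44212 + 31427/(((1/18)*171**2)) = 16272*(1/44212) + 31427/(((1/18)*29241)) = 4068/11053 + 31427/(3249/2) = 4068/11053 + 31427*(2/3249) = 4068/11053 + 62854/3249 = 707942194/35911197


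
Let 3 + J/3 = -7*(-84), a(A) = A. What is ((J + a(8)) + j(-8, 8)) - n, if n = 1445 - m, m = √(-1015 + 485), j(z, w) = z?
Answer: 310 + I*√530 ≈ 310.0 + 23.022*I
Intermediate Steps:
m = I*√530 (m = √(-530) = I*√530 ≈ 23.022*I)
J = 1755 (J = -9 + 3*(-7*(-84)) = -9 + 3*588 = -9 + 1764 = 1755)
n = 1445 - I*√530 ≈ 1445.0 - 23.022*I
((J + a(8)) + j(-8, 8)) - n = ((1755 + 8) - 8) - (1445 - I*√530) = (1763 - 8) + (-1445 + I*√530) = 1755 + (-1445 + I*√530) = 310 + I*√530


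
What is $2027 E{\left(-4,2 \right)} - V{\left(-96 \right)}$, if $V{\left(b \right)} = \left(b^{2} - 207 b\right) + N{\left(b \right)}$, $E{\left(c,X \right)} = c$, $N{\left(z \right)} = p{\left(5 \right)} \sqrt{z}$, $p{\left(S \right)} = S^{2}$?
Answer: $-37196 - 100 i \sqrt{6} \approx -37196.0 - 244.95 i$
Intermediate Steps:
$N{\left(z \right)} = 25 \sqrt{z}$ ($N{\left(z \right)} = 5^{2} \sqrt{z} = 25 \sqrt{z}$)
$V{\left(b \right)} = b^{2} - 207 b + 25 \sqrt{b}$ ($V{\left(b \right)} = \left(b^{2} - 207 b\right) + 25 \sqrt{b} = b^{2} - 207 b + 25 \sqrt{b}$)
$2027 E{\left(-4,2 \right)} - V{\left(-96 \right)} = 2027 \left(-4\right) - \left(\left(-96\right)^{2} - -19872 + 25 \sqrt{-96}\right) = -8108 - \left(9216 + 19872 + 25 \cdot 4 i \sqrt{6}\right) = -8108 - \left(9216 + 19872 + 100 i \sqrt{6}\right) = -8108 - \left(29088 + 100 i \sqrt{6}\right) = -37196 - 100 i \sqrt{6}$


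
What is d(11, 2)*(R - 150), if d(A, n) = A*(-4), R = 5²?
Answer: 5500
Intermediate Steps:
R = 25
d(A, n) = -4*A
d(11, 2)*(R - 150) = (-4*11)*(25 - 150) = -44*(-125) = 5500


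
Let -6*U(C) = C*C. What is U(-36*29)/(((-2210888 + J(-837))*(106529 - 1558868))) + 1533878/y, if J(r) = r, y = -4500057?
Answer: -547453841831253538/1606107581159173575 ≈ -0.34086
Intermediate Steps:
U(C) = -C**2/6 (U(C) = -C*C/6 = -C**2/6)
U(-36*29)/(((-2210888 + J(-837))*(106529 - 1558868))) + 1533878/y = (-(-36*29)**2/6)/(((-2210888 - 837)*(106529 - 1558868))) + 1533878/(-4500057) = (-1/6*(-1044)**2)/((-2211725*(-1452339))) + 1533878*(-1/4500057) = -1/6*1089936/3212174474775 - 1533878/4500057 = -181656*1/3212174474775 - 1533878/4500057 = -20184/356908274975 - 1533878/4500057 = -547453841831253538/1606107581159173575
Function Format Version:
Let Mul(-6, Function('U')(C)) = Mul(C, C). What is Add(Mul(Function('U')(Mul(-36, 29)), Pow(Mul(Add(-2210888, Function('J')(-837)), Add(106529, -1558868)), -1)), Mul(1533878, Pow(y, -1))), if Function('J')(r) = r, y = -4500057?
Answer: Rational(-547453841831253538, 1606107581159173575) ≈ -0.34086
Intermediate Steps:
Function('U')(C) = Mul(Rational(-1, 6), Pow(C, 2)) (Function('U')(C) = Mul(Rational(-1, 6), Mul(C, C)) = Mul(Rational(-1, 6), Pow(C, 2)))
Add(Mul(Function('U')(Mul(-36, 29)), Pow(Mul(Add(-2210888, Function('J')(-837)), Add(106529, -1558868)), -1)), Mul(1533878, Pow(y, -1))) = Add(Mul(Mul(Rational(-1, 6), Pow(Mul(-36, 29), 2)), Pow(Mul(Add(-2210888, -837), Add(106529, -1558868)), -1)), Mul(1533878, Pow(-4500057, -1))) = Add(Mul(Mul(Rational(-1, 6), Pow(-1044, 2)), Pow(Mul(-2211725, -1452339), -1)), Mul(1533878, Rational(-1, 4500057))) = Add(Mul(Mul(Rational(-1, 6), 1089936), Pow(3212174474775, -1)), Rational(-1533878, 4500057)) = Add(Mul(-181656, Rational(1, 3212174474775)), Rational(-1533878, 4500057)) = Add(Rational(-20184, 356908274975), Rational(-1533878, 4500057)) = Rational(-547453841831253538, 1606107581159173575)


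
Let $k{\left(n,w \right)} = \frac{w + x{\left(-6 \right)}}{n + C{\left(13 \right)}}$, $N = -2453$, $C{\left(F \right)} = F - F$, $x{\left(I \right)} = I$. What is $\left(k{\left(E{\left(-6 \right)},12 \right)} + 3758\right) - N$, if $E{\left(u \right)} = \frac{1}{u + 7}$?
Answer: $6217$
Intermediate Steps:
$C{\left(F \right)} = 0$
$E{\left(u \right)} = \frac{1}{7 + u}$
$k{\left(n,w \right)} = \frac{-6 + w}{n}$ ($k{\left(n,w \right)} = \frac{w - 6}{n + 0} = \frac{-6 + w}{n}$)
$\left(k{\left(E{\left(-6 \right)},12 \right)} + 3758\right) - N = \left(\frac{-6 + 12}{\frac{1}{7 - 6}} + 3758\right) - -2453 = \left(\frac{1}{1^{-1}} \cdot 6 + 3758\right) + 2453 = \left(1^{-1} \cdot 6 + 3758\right) + 2453 = \left(1 \cdot 6 + 3758\right) + 2453 = \left(6 + 3758\right) + 2453 = 3764 + 2453 = 6217$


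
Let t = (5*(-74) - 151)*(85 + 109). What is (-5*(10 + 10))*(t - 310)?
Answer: 10138400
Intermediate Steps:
t = -101074 (t = (-370 - 151)*194 = -521*194 = -101074)
(-5*(10 + 10))*(t - 310) = (-5*(10 + 10))*(-101074 - 310) = -5*20*(-101384) = -100*(-101384) = 10138400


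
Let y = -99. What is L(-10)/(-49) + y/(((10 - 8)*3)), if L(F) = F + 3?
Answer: -229/14 ≈ -16.357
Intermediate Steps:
L(F) = 3 + F
L(-10)/(-49) + y/(((10 - 8)*3)) = (3 - 10)/(-49) - 99*1/(3*(10 - 8)) = -7*(-1/49) - 99/(2*3) = ⅐ - 99/6 = ⅐ - 99*⅙ = ⅐ - 33/2 = -229/14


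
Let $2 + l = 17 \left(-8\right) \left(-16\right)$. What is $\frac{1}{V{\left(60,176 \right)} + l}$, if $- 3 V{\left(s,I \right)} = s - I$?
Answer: $\frac{3}{6638} \approx 0.00045194$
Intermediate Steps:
$V{\left(s,I \right)} = - \frac{s}{3} + \frac{I}{3}$ ($V{\left(s,I \right)} = - \frac{s - I}{3} = - \frac{s}{3} + \frac{I}{3}$)
$l = 2174$ ($l = -2 + 17 \left(-8\right) \left(-16\right) = -2 - -2176 = -2 + 2176 = 2174$)
$\frac{1}{V{\left(60,176 \right)} + l} = \frac{1}{\left(\left(- \frac{1}{3}\right) 60 + \frac{1}{3} \cdot 176\right) + 2174} = \frac{1}{\left(-20 + \frac{176}{3}\right) + 2174} = \frac{1}{\frac{116}{3} + 2174} = \frac{1}{\frac{6638}{3}} = \frac{3}{6638}$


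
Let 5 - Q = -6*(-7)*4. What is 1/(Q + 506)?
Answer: 1/343 ≈ 0.0029155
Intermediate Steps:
Q = -163 (Q = 5 - (-6*(-7))*4 = 5 - 42*4 = 5 - 1*168 = 5 - 168 = -163)
1/(Q + 506) = 1/(-163 + 506) = 1/343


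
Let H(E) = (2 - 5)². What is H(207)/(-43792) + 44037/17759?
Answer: 275472639/111100304 ≈ 2.4795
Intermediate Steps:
H(E) = 9 (H(E) = (-3)² = 9)
H(207)/(-43792) + 44037/17759 = 9/(-43792) + 44037/17759 = 9*(-1/43792) + 44037*(1/17759) = -9/43792 + 6291/2537 = 275472639/111100304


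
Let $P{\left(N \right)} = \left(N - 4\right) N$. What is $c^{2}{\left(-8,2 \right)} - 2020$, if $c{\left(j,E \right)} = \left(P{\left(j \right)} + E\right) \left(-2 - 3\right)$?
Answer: $238080$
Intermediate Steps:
$P{\left(N \right)} = N \left(-4 + N\right)$ ($P{\left(N \right)} = \left(-4 + N\right) N = N \left(-4 + N\right)$)
$c{\left(j,E \right)} = - 5 E - 5 j \left(-4 + j\right)$ ($c{\left(j,E \right)} = \left(j \left(-4 + j\right) + E\right) \left(-2 - 3\right) = \left(E + j \left(-4 + j\right)\right) \left(-5\right) = - 5 E - 5 j \left(-4 + j\right)$)
$c^{2}{\left(-8,2 \right)} - 2020 = \left(\left(-5\right) 2 - - 40 \left(-4 - 8\right)\right)^{2} - 2020 = \left(-10 - \left(-40\right) \left(-12\right)\right)^{2} - 2020 = \left(-10 - 480\right)^{2} - 2020 = \left(-490\right)^{2} - 2020 = 240100 - 2020 = 238080$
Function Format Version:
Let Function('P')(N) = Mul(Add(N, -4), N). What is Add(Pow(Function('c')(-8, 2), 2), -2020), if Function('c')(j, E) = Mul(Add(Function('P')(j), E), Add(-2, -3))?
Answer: 238080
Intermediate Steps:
Function('P')(N) = Mul(N, Add(-4, N)) (Function('P')(N) = Mul(Add(-4, N), N) = Mul(N, Add(-4, N)))
Function('c')(j, E) = Add(Mul(-5, E), Mul(-5, j, Add(-4, j))) (Function('c')(j, E) = Mul(Add(Mul(j, Add(-4, j)), E), Add(-2, -3)) = Mul(Add(E, Mul(j, Add(-4, j))), -5) = Add(Mul(-5, E), Mul(-5, j, Add(-4, j))))
Add(Pow(Function('c')(-8, 2), 2), -2020) = Add(Pow(Add(Mul(-5, 2), Mul(-5, -8, Add(-4, -8))), 2), -2020) = Add(Pow(Add(-10, Mul(-5, -8, -12)), 2), -2020) = Add(Pow(Add(-10, -480), 2), -2020) = Add(Pow(-490, 2), -2020) = Add(240100, -2020) = 238080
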